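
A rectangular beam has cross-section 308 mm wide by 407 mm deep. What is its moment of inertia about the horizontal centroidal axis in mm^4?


I = b * h^3 / 12
= 308 * 407^3 / 12
= 308 * 67419143 / 12
= 1730424670.33 mm^4

1730424670.33 mm^4


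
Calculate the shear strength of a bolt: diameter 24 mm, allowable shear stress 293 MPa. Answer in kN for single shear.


A = pi * d^2 / 4 = pi * 24^2 / 4 = 452.3893 mm^2
V = f_v * A / 1000 = 293 * 452.3893 / 1000
= 132.5501 kN

132.5501 kN


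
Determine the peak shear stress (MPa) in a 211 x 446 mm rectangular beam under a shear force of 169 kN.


A = b * h = 211 * 446 = 94106 mm^2
V = 169 kN = 169000.0 N
tau_max = 1.5 * V / A = 1.5 * 169000.0 / 94106
= 2.6938 MPa

2.6938 MPa


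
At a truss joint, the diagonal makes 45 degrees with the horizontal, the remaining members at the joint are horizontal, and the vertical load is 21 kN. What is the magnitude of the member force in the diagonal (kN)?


At the joint, only the diagonal has a vertical component, so vertical equilibrium gives:
F * sin(45) = 21
F = 21 / sin(45)
= 21 / 0.707107
= 29.7 kN

29.7 kN


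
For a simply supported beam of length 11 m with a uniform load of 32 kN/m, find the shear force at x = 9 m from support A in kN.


R_A = w * L / 2 = 32 * 11 / 2 = 176.0 kN
V(x) = R_A - w * x = 176.0 - 32 * 9
= -112.0 kN

-112.0 kN


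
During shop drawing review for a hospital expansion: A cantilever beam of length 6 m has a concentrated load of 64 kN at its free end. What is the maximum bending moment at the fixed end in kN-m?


For a cantilever with a point load at the free end:
M_max = P * L = 64 * 6 = 384 kN-m

384 kN-m


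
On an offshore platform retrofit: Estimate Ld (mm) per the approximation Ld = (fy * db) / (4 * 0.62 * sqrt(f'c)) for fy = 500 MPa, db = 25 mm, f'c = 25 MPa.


Ld = (fy * db) / (4 * 0.62 * sqrt(f'c))
= (500 * 25) / (4 * 0.62 * sqrt(25))
= 12500 / 12.4
= 1008.06 mm

1008.06 mm


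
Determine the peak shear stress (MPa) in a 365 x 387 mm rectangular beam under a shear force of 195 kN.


A = b * h = 365 * 387 = 141255 mm^2
V = 195 kN = 195000.0 N
tau_max = 1.5 * V / A = 1.5 * 195000.0 / 141255
= 2.0707 MPa

2.0707 MPa


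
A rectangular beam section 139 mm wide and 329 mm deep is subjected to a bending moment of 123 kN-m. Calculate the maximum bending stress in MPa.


I = b * h^3 / 12 = 139 * 329^3 / 12 = 412497430.92 mm^4
y = h / 2 = 329 / 2 = 164.5 mm
M = 123 kN-m = 123000000.0 N-mm
sigma = M * y / I = 123000000.0 * 164.5 / 412497430.92
= 49.05 MPa

49.05 MPa


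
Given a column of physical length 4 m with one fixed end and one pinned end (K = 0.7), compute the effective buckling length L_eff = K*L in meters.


L_eff = K * L
= 0.7 * 4
= 2.8 m

2.8 m


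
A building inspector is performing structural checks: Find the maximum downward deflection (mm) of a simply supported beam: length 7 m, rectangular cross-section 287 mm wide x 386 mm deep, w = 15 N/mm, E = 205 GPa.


I = 287 * 386^3 / 12 = 1375506239.33 mm^4
L = 7000.0 mm, w = 15 N/mm, E = 205000.0 MPa
delta = 5 * w * L^4 / (384 * E * I)
= 5 * 15 * 7000.0^4 / (384 * 205000.0 * 1375506239.33)
= 1.6631 mm

1.6631 mm


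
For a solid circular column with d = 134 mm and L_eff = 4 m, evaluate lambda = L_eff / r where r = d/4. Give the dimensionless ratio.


Radius of gyration r = d / 4 = 134 / 4 = 33.5 mm
L_eff = 4000.0 mm
Slenderness ratio = L / r = 4000.0 / 33.5 = 119.4 (dimensionless)

119.4 (dimensionless)


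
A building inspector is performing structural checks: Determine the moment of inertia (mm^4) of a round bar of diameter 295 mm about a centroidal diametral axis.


r = d / 2 = 295 / 2 = 147.5 mm
I = pi * r^4 / 4 = pi * 147.5^4 / 4
= 371755979.48 mm^4

371755979.48 mm^4


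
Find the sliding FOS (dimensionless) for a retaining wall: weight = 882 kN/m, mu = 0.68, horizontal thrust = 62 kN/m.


Resisting force = mu * W = 0.68 * 882 = 599.76 kN/m
FOS = Resisting / Driving = 599.76 / 62
= 9.6735 (dimensionless)

9.6735 (dimensionless)


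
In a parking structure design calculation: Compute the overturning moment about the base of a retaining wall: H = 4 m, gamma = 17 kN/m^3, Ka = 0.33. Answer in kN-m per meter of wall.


Pa = 0.5 * Ka * gamma * H^2
= 0.5 * 0.33 * 17 * 4^2
= 44.88 kN/m
Arm = H / 3 = 4 / 3 = 1.3333 m
Mo = Pa * arm = Pa * H / 3 = 44.88 * 4 / 3 = 59.84 kN-m/m

59.84 kN-m/m


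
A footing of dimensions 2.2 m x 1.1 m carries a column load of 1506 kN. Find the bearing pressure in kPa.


A = 2.2 * 1.1 = 2.42 m^2
q = P / A = 1506 / 2.42
= 622.314 kPa

622.314 kPa


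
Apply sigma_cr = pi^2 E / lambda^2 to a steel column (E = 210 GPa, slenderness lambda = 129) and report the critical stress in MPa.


sigma_cr = pi^2 * E / lambda^2
= 9.8696 * 210000.0 / 129^2
= 9.8696 * 210000.0 / 16641
= 124.5488 MPa

124.5488 MPa


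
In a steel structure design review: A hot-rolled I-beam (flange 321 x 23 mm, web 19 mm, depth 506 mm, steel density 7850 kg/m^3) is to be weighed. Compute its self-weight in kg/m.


A_flanges = 2 * 321 * 23 = 14766 mm^2
A_web = (506 - 2 * 23) * 19 = 8740 mm^2
A_total = 14766 + 8740 = 23506 mm^2 = 0.023506 m^2
Weight = rho * A = 7850 * 0.023506 = 184.5221 kg/m

184.5221 kg/m


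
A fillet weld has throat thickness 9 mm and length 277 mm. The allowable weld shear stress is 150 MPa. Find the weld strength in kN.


Strength = throat * length * allowable stress
= 9 * 277 * 150 N
= 373950 N
= 373.95 kN

373.95 kN


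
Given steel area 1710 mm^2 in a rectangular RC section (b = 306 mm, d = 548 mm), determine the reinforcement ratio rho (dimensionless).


rho = As / (b * d)
= 1710 / (306 * 548)
= 1710 / 167688
= 0.010198 (dimensionless)

0.010198 (dimensionless)


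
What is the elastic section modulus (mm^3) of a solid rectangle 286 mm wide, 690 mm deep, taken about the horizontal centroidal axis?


S = b * h^2 / 6
= 286 * 690^2 / 6
= 286 * 476100 / 6
= 22694100.0 mm^3

22694100.0 mm^3


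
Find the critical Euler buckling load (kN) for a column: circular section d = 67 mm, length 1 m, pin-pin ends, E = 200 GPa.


I = pi * d^4 / 64 = 989165.84 mm^4
L = 1000.0 mm
P_cr = pi^2 * E * I / L^2
= 9.8696 * 200000.0 * 989165.84 / 1000.0^2
= 1952535.1 N = 1952.5351 kN

1952.5351 kN


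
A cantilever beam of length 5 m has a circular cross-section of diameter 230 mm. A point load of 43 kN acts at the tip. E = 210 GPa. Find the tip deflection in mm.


I = pi * d^4 / 64 = pi * 230^4 / 64 = 137366629.65 mm^4
L = 5000.0 mm, P = 43000.0 N, E = 210000.0 MPa
delta = P * L^3 / (3 * E * I)
= 43000.0 * 5000.0^3 / (3 * 210000.0 * 137366629.65)
= 62.1093 mm

62.1093 mm


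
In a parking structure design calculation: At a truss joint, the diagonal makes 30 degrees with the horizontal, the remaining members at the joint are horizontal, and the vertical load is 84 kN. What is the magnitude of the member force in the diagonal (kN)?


At the joint, only the diagonal has a vertical component, so vertical equilibrium gives:
F * sin(30) = 84
F = 84 / sin(30)
= 84 / 0.5
= 168.0 kN

168.0 kN


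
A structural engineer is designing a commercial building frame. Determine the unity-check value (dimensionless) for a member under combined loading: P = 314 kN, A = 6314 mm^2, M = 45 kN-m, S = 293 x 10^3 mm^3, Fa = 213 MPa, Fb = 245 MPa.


f_a = P / A = 314000.0 / 6314 = 49.7308 MPa
f_b = M / S = 45000000.0 / 293000.0 = 153.5836 MPa
Ratio = f_a / Fa + f_b / Fb
= 49.7308 / 213 + 153.5836 / 245
= 0.8603 (dimensionless)

0.8603 (dimensionless)


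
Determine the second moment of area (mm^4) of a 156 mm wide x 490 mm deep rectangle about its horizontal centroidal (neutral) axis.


I = b * h^3 / 12
= 156 * 490^3 / 12
= 156 * 117649000 / 12
= 1529437000.0 mm^4

1529437000.0 mm^4


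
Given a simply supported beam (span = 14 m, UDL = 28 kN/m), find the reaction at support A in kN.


Total load = w * L = 28 * 14 = 392 kN
By symmetry, each reaction R = total / 2 = 392 / 2 = 196.0 kN

196.0 kN


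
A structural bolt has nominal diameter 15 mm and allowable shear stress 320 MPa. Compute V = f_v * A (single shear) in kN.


A = pi * d^2 / 4 = pi * 15^2 / 4 = 176.7146 mm^2
V = f_v * A / 1000 = 320 * 176.7146 / 1000
= 56.5487 kN

56.5487 kN


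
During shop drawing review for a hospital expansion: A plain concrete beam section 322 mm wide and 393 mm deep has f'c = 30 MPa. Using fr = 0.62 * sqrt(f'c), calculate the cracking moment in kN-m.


fr = 0.62 * sqrt(30) = 0.62 * 5.4772 = 3.3959 MPa
I = 322 * 393^3 / 12 = 1628741929.5 mm^4
y_t = 196.5 mm
M_cr = fr * I / y_t = 3.3959 * 1628741929.5 / 196.5 N-mm
= 28.1476 kN-m

28.1476 kN-m


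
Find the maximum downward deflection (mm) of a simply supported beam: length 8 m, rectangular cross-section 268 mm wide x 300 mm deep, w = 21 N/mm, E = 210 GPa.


I = 268 * 300^3 / 12 = 603000000.0 mm^4
L = 8000.0 mm, w = 21 N/mm, E = 210000.0 MPa
delta = 5 * w * L^4 / (384 * E * I)
= 5 * 21 * 8000.0^4 / (384 * 210000.0 * 603000000.0)
= 8.8447 mm

8.8447 mm


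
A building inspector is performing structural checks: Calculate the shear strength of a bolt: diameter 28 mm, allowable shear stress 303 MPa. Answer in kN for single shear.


A = pi * d^2 / 4 = pi * 28^2 / 4 = 615.7522 mm^2
V = f_v * A / 1000 = 303 * 615.7522 / 1000
= 186.5729 kN

186.5729 kN


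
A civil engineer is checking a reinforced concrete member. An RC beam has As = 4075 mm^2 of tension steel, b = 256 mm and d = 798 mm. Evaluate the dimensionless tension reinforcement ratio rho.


rho = As / (b * d)
= 4075 / (256 * 798)
= 4075 / 204288
= 0.019947 (dimensionless)

0.019947 (dimensionless)


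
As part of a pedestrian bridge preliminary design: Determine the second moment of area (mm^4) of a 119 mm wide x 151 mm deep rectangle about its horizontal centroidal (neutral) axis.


I = b * h^3 / 12
= 119 * 151^3 / 12
= 119 * 3442951 / 12
= 34142597.42 mm^4

34142597.42 mm^4


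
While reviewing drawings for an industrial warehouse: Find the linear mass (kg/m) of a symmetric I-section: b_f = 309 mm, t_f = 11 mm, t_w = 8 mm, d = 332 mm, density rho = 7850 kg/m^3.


A_flanges = 2 * 309 * 11 = 6798 mm^2
A_web = (332 - 2 * 11) * 8 = 2480 mm^2
A_total = 6798 + 2480 = 9278 mm^2 = 0.009278 m^2
Weight = rho * A = 7850 * 0.009278 = 72.8323 kg/m

72.8323 kg/m


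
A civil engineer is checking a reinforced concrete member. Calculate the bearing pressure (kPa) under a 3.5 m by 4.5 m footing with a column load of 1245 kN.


A = 3.5 * 4.5 = 15.75 m^2
q = P / A = 1245 / 15.75
= 79.0476 kPa

79.0476 kPa


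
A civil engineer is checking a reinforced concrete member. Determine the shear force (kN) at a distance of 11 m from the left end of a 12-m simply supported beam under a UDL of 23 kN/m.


R_A = w * L / 2 = 23 * 12 / 2 = 138.0 kN
V(x) = R_A - w * x = 138.0 - 23 * 11
= -115.0 kN

-115.0 kN


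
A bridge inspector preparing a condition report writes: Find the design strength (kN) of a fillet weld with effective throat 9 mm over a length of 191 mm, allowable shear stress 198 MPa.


Strength = throat * length * allowable stress
= 9 * 191 * 198 N
= 340362 N
= 340.36 kN

340.36 kN


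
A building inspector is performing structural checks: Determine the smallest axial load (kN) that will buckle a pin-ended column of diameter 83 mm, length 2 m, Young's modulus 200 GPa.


I = pi * d^4 / 64 = 2329604.88 mm^4
L = 2000.0 mm
P_cr = pi^2 * E * I / L^2
= 9.8696 * 200000.0 * 2329604.88 / 2000.0^2
= 1149613.93 N = 1149.6139 kN

1149.6139 kN


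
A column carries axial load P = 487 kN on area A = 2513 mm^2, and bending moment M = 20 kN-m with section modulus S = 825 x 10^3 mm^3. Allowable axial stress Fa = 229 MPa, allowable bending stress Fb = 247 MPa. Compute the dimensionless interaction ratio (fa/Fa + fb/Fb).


f_a = P / A = 487000.0 / 2513 = 193.7923 MPa
f_b = M / S = 20000000.0 / 825000.0 = 24.2424 MPa
Ratio = f_a / Fa + f_b / Fb
= 193.7923 / 229 + 24.2424 / 247
= 0.9444 (dimensionless)

0.9444 (dimensionless)


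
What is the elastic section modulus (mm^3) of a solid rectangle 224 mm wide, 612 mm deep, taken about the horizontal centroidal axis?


S = b * h^2 / 6
= 224 * 612^2 / 6
= 224 * 374544 / 6
= 13982976.0 mm^3

13982976.0 mm^3


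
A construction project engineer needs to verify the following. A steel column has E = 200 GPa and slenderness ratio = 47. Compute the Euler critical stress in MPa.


sigma_cr = pi^2 * E / lambda^2
= 9.8696 * 200000.0 / 47^2
= 9.8696 * 200000.0 / 2209
= 893.5812 MPa

893.5812 MPa


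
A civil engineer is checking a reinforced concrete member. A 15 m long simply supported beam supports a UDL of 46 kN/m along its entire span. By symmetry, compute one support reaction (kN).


Total load = w * L = 46 * 15 = 690 kN
By symmetry, each reaction R = total / 2 = 690 / 2 = 345.0 kN

345.0 kN


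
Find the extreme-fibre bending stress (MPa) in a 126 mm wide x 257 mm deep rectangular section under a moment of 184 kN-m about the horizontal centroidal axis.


I = b * h^3 / 12 = 126 * 257^3 / 12 = 178233226.5 mm^4
y = h / 2 = 257 / 2 = 128.5 mm
M = 184 kN-m = 184000000.0 N-mm
sigma = M * y / I = 184000000.0 * 128.5 / 178233226.5
= 132.66 MPa

132.66 MPa


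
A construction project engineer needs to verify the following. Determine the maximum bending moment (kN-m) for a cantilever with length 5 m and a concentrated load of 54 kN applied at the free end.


For a cantilever with a point load at the free end:
M_max = P * L = 54 * 5 = 270 kN-m

270 kN-m


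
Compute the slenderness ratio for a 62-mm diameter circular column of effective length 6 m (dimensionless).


Radius of gyration r = d / 4 = 62 / 4 = 15.5 mm
L_eff = 6000.0 mm
Slenderness ratio = L / r = 6000.0 / 15.5 = 387.1 (dimensionless)

387.1 (dimensionless)


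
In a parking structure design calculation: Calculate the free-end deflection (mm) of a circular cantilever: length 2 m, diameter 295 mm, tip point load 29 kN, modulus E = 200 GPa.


I = pi * d^4 / 64 = pi * 295^4 / 64 = 371755979.48 mm^4
L = 2000.0 mm, P = 29000.0 N, E = 200000.0 MPa
delta = P * L^3 / (3 * E * I)
= 29000.0 * 2000.0^3 / (3 * 200000.0 * 371755979.48)
= 1.0401 mm

1.0401 mm


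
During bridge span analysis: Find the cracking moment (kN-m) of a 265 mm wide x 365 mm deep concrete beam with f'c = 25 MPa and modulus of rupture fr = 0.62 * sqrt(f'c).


fr = 0.62 * sqrt(25) = 0.62 * 5.0 = 3.1 MPa
I = 265 * 365^3 / 12 = 1073849010.42 mm^4
y_t = 182.5 mm
M_cr = fr * I / y_t = 3.1 * 1073849010.42 / 182.5 N-mm
= 18.2407 kN-m

18.2407 kN-m


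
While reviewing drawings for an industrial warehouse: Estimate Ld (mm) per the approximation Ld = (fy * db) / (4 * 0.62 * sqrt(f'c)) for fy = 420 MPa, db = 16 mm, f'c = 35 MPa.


Ld = (fy * db) / (4 * 0.62 * sqrt(f'c))
= (420 * 16) / (4 * 0.62 * sqrt(35))
= 6720 / 14.6719
= 458.02 mm

458.02 mm


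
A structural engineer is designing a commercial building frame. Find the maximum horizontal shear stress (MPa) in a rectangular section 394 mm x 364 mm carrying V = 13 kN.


A = b * h = 394 * 364 = 143416 mm^2
V = 13 kN = 13000.0 N
tau_max = 1.5 * V / A = 1.5 * 13000.0 / 143416
= 0.136 MPa

0.136 MPa


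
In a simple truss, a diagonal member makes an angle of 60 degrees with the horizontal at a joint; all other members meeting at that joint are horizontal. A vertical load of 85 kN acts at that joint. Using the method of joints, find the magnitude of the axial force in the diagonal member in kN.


At the joint, only the diagonal has a vertical component, so vertical equilibrium gives:
F * sin(60) = 85
F = 85 / sin(60)
= 85 / 0.866025
= 98.15 kN

98.15 kN


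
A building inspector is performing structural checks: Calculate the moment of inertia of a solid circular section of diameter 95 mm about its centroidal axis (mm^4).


r = d / 2 = 95 / 2 = 47.5 mm
I = pi * r^4 / 4 = pi * 47.5^4 / 4
= 3998198.21 mm^4

3998198.21 mm^4


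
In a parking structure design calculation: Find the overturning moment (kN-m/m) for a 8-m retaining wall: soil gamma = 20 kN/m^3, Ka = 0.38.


Pa = 0.5 * Ka * gamma * H^2
= 0.5 * 0.38 * 20 * 8^2
= 243.2 kN/m
Arm = H / 3 = 8 / 3 = 2.6667 m
Mo = Pa * arm = Pa * H / 3 = 243.2 * 8 / 3 = 648.5333 kN-m/m

648.5333 kN-m/m


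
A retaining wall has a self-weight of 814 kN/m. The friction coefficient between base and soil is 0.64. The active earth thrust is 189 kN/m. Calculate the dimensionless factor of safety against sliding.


Resisting force = mu * W = 0.64 * 814 = 520.96 kN/m
FOS = Resisting / Driving = 520.96 / 189
= 2.7564 (dimensionless)

2.7564 (dimensionless)


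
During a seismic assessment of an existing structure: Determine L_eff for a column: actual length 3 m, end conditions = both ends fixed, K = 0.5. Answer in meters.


L_eff = K * L
= 0.5 * 3
= 1.5 m

1.5 m


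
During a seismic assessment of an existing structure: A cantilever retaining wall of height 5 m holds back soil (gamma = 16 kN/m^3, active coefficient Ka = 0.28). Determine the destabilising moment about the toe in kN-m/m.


Pa = 0.5 * Ka * gamma * H^2
= 0.5 * 0.28 * 16 * 5^2
= 56.0 kN/m
Arm = H / 3 = 5 / 3 = 1.6667 m
Mo = Pa * arm = Pa * H / 3 = 56.0 * 5 / 3 = 93.3333 kN-m/m

93.3333 kN-m/m


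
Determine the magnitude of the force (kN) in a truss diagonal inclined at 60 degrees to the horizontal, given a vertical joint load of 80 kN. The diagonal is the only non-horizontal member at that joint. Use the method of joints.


At the joint, only the diagonal has a vertical component, so vertical equilibrium gives:
F * sin(60) = 80
F = 80 / sin(60)
= 80 / 0.866025
= 92.38 kN

92.38 kN


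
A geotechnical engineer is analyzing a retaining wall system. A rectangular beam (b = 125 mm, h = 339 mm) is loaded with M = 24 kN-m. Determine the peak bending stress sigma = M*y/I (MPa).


I = b * h^3 / 12 = 125 * 339^3 / 12 = 405814781.25 mm^4
y = h / 2 = 339 / 2 = 169.5 mm
M = 24 kN-m = 24000000.0 N-mm
sigma = M * y / I = 24000000.0 * 169.5 / 405814781.25
= 10.02 MPa

10.02 MPa


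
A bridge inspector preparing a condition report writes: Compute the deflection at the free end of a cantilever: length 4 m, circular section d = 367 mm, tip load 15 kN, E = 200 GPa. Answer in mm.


I = pi * d^4 / 64 = pi * 367^4 / 64 = 890500475.54 mm^4
L = 4000.0 mm, P = 15000.0 N, E = 200000.0 MPa
delta = P * L^3 / (3 * E * I)
= 15000.0 * 4000.0^3 / (3 * 200000.0 * 890500475.54)
= 1.7967 mm

1.7967 mm


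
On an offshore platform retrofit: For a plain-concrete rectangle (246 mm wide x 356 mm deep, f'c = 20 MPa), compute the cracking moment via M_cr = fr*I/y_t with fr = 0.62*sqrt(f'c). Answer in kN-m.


fr = 0.62 * sqrt(20) = 0.62 * 4.4721 = 2.7727 MPa
I = 246 * 356^3 / 12 = 924919328.0 mm^4
y_t = 178.0 mm
M_cr = fr * I / y_t = 2.7727 * 924919328.0 / 178.0 N-mm
= 14.4076 kN-m

14.4076 kN-m


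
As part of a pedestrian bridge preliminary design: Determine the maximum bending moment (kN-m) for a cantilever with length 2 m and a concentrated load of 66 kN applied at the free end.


For a cantilever with a point load at the free end:
M_max = P * L = 66 * 2 = 132 kN-m

132 kN-m


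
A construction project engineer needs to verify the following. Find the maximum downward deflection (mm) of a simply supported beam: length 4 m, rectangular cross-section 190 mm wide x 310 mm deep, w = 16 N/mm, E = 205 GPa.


I = 190 * 310^3 / 12 = 471690833.33 mm^4
L = 4000.0 mm, w = 16 N/mm, E = 205000.0 MPa
delta = 5 * w * L^4 / (384 * E * I)
= 5 * 16 * 4000.0^4 / (384 * 205000.0 * 471690833.33)
= 0.5516 mm

0.5516 mm


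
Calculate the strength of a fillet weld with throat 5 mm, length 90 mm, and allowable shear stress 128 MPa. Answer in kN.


Strength = throat * length * allowable stress
= 5 * 90 * 128 N
= 57600 N
= 57.6 kN

57.6 kN


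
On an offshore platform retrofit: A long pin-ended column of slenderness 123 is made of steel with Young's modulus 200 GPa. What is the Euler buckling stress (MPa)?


sigma_cr = pi^2 * E / lambda^2
= 9.8696 * 200000.0 / 123^2
= 9.8696 * 200000.0 / 15129
= 130.4727 MPa

130.4727 MPa


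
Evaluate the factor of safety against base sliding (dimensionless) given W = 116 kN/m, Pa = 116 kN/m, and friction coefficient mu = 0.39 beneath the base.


Resisting force = mu * W = 0.39 * 116 = 45.24 kN/m
FOS = Resisting / Driving = 45.24 / 116
= 0.39 (dimensionless)

0.39 (dimensionless)


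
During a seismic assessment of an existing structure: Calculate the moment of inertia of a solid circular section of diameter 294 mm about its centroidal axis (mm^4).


r = d / 2 = 294 / 2 = 147.0 mm
I = pi * r^4 / 4 = pi * 147.0^4 / 4
= 366740793.54 mm^4

366740793.54 mm^4


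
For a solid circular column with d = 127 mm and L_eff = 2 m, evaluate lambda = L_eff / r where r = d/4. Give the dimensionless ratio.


Radius of gyration r = d / 4 = 127 / 4 = 31.75 mm
L_eff = 2000.0 mm
Slenderness ratio = L / r = 2000.0 / 31.75 = 62.99 (dimensionless)

62.99 (dimensionless)


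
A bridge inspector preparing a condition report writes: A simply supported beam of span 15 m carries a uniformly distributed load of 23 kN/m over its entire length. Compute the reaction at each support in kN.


Total load = w * L = 23 * 15 = 345 kN
By symmetry, each reaction R = total / 2 = 345 / 2 = 172.5 kN

172.5 kN


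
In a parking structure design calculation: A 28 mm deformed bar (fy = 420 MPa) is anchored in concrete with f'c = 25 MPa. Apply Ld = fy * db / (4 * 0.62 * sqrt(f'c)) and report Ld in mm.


Ld = (fy * db) / (4 * 0.62 * sqrt(f'c))
= (420 * 28) / (4 * 0.62 * sqrt(25))
= 11760 / 12.4
= 948.39 mm

948.39 mm


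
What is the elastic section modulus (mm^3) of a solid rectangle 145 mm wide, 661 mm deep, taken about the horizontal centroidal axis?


S = b * h^2 / 6
= 145 * 661^2 / 6
= 145 * 436921 / 6
= 10558924.17 mm^3

10558924.17 mm^3


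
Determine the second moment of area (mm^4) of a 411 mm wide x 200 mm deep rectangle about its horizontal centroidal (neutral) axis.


I = b * h^3 / 12
= 411 * 200^3 / 12
= 411 * 8000000 / 12
= 274000000.0 mm^4

274000000.0 mm^4


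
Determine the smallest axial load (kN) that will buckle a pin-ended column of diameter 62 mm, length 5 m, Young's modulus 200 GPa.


I = pi * d^4 / 64 = 725331.7 mm^4
L = 5000.0 mm
P_cr = pi^2 * E * I / L^2
= 9.8696 * 200000.0 * 725331.7 / 5000.0^2
= 57269.9 N = 57.2699 kN

57.2699 kN


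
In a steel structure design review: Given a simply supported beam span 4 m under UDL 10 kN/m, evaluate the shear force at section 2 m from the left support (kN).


R_A = w * L / 2 = 10 * 4 / 2 = 20.0 kN
V(x) = R_A - w * x = 20.0 - 10 * 2
= 0.0 kN

0.0 kN


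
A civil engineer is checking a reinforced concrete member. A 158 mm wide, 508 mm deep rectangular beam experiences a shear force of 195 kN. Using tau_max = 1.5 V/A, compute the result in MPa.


A = b * h = 158 * 508 = 80264 mm^2
V = 195 kN = 195000.0 N
tau_max = 1.5 * V / A = 1.5 * 195000.0 / 80264
= 3.6442 MPa

3.6442 MPa


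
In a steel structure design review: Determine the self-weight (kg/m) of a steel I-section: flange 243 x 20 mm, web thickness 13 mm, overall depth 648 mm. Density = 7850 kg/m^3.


A_flanges = 2 * 243 * 20 = 9720 mm^2
A_web = (648 - 2 * 20) * 13 = 7904 mm^2
A_total = 9720 + 7904 = 17624 mm^2 = 0.017624 m^2
Weight = rho * A = 7850 * 0.017624 = 138.3484 kg/m

138.3484 kg/m


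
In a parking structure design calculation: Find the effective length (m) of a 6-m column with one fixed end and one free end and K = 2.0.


L_eff = K * L
= 2.0 * 6
= 12.0 m

12.0 m


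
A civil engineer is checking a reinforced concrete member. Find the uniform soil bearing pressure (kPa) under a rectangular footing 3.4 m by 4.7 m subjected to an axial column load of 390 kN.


A = 3.4 * 4.7 = 15.98 m^2
q = P / A = 390 / 15.98
= 24.4055 kPa

24.4055 kPa


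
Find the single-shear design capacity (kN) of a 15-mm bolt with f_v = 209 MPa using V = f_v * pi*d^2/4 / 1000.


A = pi * d^2 / 4 = pi * 15^2 / 4 = 176.7146 mm^2
V = f_v * A / 1000 = 209 * 176.7146 / 1000
= 36.9333 kN

36.9333 kN


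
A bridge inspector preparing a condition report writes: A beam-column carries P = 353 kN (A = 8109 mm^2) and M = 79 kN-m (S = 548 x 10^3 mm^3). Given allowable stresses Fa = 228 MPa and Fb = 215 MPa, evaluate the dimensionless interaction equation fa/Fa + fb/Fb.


f_a = P / A = 353000.0 / 8109 = 43.5319 MPa
f_b = M / S = 79000000.0 / 548000.0 = 144.1606 MPa
Ratio = f_a / Fa + f_b / Fb
= 43.5319 / 228 + 144.1606 / 215
= 0.8614 (dimensionless)

0.8614 (dimensionless)


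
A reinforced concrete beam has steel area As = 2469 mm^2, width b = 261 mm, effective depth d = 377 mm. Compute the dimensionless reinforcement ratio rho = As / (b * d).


rho = As / (b * d)
= 2469 / (261 * 377)
= 2469 / 98397
= 0.025092 (dimensionless)

0.025092 (dimensionless)


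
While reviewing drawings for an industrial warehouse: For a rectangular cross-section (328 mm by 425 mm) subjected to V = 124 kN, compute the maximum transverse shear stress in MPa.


A = b * h = 328 * 425 = 139400 mm^2
V = 124 kN = 124000.0 N
tau_max = 1.5 * V / A = 1.5 * 124000.0 / 139400
= 1.3343 MPa

1.3343 MPa


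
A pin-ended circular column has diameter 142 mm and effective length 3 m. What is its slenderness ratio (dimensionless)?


Radius of gyration r = d / 4 = 142 / 4 = 35.5 mm
L_eff = 3000.0 mm
Slenderness ratio = L / r = 3000.0 / 35.5 = 84.51 (dimensionless)

84.51 (dimensionless)


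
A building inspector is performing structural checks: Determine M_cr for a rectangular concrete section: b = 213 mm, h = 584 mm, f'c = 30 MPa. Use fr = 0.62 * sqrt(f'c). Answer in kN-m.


fr = 0.62 * sqrt(30) = 0.62 * 5.4772 = 3.3959 MPa
I = 213 * 584^3 / 12 = 3535386496.0 mm^4
y_t = 292.0 mm
M_cr = fr * I / y_t = 3.3959 * 3535386496.0 / 292.0 N-mm
= 41.1156 kN-m

41.1156 kN-m


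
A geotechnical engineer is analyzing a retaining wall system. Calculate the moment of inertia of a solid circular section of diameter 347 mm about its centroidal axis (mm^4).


r = d / 2 = 347 / 2 = 173.5 mm
I = pi * r^4 / 4 = pi * 173.5^4 / 4
= 711684976.18 mm^4

711684976.18 mm^4


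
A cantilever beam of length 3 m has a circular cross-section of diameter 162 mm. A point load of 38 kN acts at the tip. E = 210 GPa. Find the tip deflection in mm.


I = pi * d^4 / 64 = pi * 162^4 / 64 = 33808815.61 mm^4
L = 3000.0 mm, P = 38000.0 N, E = 210000.0 MPa
delta = P * L^3 / (3 * E * I)
= 38000.0 * 3000.0^3 / (3 * 210000.0 * 33808815.61)
= 48.17 mm

48.17 mm


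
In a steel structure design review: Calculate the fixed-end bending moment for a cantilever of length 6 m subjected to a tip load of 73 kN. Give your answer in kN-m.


For a cantilever with a point load at the free end:
M_max = P * L = 73 * 6 = 438 kN-m

438 kN-m


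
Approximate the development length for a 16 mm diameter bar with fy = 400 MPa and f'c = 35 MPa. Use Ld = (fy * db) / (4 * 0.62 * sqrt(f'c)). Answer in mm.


Ld = (fy * db) / (4 * 0.62 * sqrt(f'c))
= (400 * 16) / (4 * 0.62 * sqrt(35))
= 6400 / 14.6719
= 436.21 mm

436.21 mm


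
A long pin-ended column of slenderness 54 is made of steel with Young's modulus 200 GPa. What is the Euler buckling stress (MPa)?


sigma_cr = pi^2 * E / lambda^2
= 9.8696 * 200000.0 / 54^2
= 9.8696 * 200000.0 / 2916
= 676.9276 MPa

676.9276 MPa


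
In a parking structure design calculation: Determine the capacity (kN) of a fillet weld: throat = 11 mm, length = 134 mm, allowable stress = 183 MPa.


Strength = throat * length * allowable stress
= 11 * 134 * 183 N
= 269742 N
= 269.74 kN

269.74 kN


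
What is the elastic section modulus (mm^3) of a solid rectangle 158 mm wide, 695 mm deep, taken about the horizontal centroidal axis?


S = b * h^2 / 6
= 158 * 695^2 / 6
= 158 * 483025 / 6
= 12719658.33 mm^3

12719658.33 mm^3


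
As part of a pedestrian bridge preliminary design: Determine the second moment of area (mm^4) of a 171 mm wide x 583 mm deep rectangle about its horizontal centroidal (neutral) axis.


I = b * h^3 / 12
= 171 * 583^3 / 12
= 171 * 198155287 / 12
= 2823712839.75 mm^4

2823712839.75 mm^4


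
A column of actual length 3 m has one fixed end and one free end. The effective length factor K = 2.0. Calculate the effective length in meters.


L_eff = K * L
= 2.0 * 3
= 6.0 m

6.0 m


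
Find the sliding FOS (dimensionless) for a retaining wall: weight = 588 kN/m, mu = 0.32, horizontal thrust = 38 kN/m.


Resisting force = mu * W = 0.32 * 588 = 188.16 kN/m
FOS = Resisting / Driving = 188.16 / 38
= 4.9516 (dimensionless)

4.9516 (dimensionless)


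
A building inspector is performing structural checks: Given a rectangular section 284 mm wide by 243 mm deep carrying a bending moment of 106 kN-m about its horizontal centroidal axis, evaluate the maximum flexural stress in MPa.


I = b * h^3 / 12 = 284 * 243^3 / 12 = 339590799.0 mm^4
y = h / 2 = 243 / 2 = 121.5 mm
M = 106 kN-m = 106000000.0 N-mm
sigma = M * y / I = 106000000.0 * 121.5 / 339590799.0
= 37.93 MPa

37.93 MPa


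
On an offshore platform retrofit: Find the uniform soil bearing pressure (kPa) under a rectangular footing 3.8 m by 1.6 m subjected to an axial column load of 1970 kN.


A = 3.8 * 1.6 = 6.08 m^2
q = P / A = 1970 / 6.08
= 324.0132 kPa

324.0132 kPa


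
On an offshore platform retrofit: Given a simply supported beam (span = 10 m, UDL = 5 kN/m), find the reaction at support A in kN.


Total load = w * L = 5 * 10 = 50 kN
By symmetry, each reaction R = total / 2 = 50 / 2 = 25.0 kN

25.0 kN


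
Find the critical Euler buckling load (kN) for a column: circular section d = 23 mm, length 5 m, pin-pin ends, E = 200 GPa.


I = pi * d^4 / 64 = 13736.66 mm^4
L = 5000.0 mm
P_cr = pi^2 * E * I / L^2
= 9.8696 * 200000.0 * 13736.66 / 5000.0^2
= 1084.6 N = 1.0846 kN

1.0846 kN


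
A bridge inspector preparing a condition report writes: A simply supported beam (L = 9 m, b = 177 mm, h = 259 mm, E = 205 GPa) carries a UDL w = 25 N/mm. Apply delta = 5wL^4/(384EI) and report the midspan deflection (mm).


I = 177 * 259^3 / 12 = 256266190.25 mm^4
L = 9000.0 mm, w = 25 N/mm, E = 205000.0 MPa
delta = 5 * w * L^4 / (384 * E * I)
= 5 * 25 * 9000.0^4 / (384 * 205000.0 * 256266190.25)
= 40.654 mm

40.654 mm


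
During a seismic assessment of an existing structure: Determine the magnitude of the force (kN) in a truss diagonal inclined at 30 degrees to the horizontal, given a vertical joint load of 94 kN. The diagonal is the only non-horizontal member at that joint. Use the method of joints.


At the joint, only the diagonal has a vertical component, so vertical equilibrium gives:
F * sin(30) = 94
F = 94 / sin(30)
= 94 / 0.5
= 188.0 kN

188.0 kN


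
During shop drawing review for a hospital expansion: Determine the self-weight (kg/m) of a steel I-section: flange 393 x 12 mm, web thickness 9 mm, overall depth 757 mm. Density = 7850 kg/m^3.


A_flanges = 2 * 393 * 12 = 9432 mm^2
A_web = (757 - 2 * 12) * 9 = 6597 mm^2
A_total = 9432 + 6597 = 16029 mm^2 = 0.016029 m^2
Weight = rho * A = 7850 * 0.016029 = 125.8277 kg/m

125.8277 kg/m


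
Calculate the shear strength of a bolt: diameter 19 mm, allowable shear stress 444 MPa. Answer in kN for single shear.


A = pi * d^2 / 4 = pi * 19^2 / 4 = 283.5287 mm^2
V = f_v * A / 1000 = 444 * 283.5287 / 1000
= 125.8868 kN

125.8868 kN


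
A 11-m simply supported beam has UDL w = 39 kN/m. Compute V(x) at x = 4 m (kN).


R_A = w * L / 2 = 39 * 11 / 2 = 214.5 kN
V(x) = R_A - w * x = 214.5 - 39 * 4
= 58.5 kN

58.5 kN


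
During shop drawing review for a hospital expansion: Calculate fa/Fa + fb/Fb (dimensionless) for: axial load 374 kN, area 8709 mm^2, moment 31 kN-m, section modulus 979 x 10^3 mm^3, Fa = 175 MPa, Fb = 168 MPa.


f_a = P / A = 374000.0 / 8709 = 42.9441 MPa
f_b = M / S = 31000000.0 / 979000.0 = 31.665 MPa
Ratio = f_a / Fa + f_b / Fb
= 42.9441 / 175 + 31.665 / 168
= 0.4339 (dimensionless)

0.4339 (dimensionless)


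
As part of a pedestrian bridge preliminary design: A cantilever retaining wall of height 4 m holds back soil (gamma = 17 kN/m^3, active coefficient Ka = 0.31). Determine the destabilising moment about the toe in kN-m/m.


Pa = 0.5 * Ka * gamma * H^2
= 0.5 * 0.31 * 17 * 4^2
= 42.16 kN/m
Arm = H / 3 = 4 / 3 = 1.3333 m
Mo = Pa * arm = Pa * H / 3 = 42.16 * 4 / 3 = 56.2133 kN-m/m

56.2133 kN-m/m


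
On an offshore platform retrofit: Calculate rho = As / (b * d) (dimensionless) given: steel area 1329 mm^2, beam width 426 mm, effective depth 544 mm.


rho = As / (b * d)
= 1329 / (426 * 544)
= 1329 / 231744
= 0.005735 (dimensionless)

0.005735 (dimensionless)


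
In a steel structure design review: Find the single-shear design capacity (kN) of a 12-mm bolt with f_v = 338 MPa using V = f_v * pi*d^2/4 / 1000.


A = pi * d^2 / 4 = pi * 12^2 / 4 = 113.0973 mm^2
V = f_v * A / 1000 = 338 * 113.0973 / 1000
= 38.2269 kN

38.2269 kN


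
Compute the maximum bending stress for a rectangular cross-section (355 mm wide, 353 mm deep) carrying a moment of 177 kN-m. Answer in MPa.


I = b * h^3 / 12 = 355 * 353^3 / 12 = 1301281402.92 mm^4
y = h / 2 = 353 / 2 = 176.5 mm
M = 177 kN-m = 177000000.0 N-mm
sigma = M * y / I = 177000000.0 * 176.5 / 1301281402.92
= 24.01 MPa

24.01 MPa


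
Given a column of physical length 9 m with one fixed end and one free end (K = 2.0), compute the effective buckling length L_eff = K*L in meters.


L_eff = K * L
= 2.0 * 9
= 18.0 m

18.0 m


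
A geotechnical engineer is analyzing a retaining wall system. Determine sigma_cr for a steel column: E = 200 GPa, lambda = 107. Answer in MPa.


sigma_cr = pi^2 * E / lambda^2
= 9.8696 * 200000.0 / 107^2
= 9.8696 * 200000.0 / 11449
= 172.4099 MPa

172.4099 MPa


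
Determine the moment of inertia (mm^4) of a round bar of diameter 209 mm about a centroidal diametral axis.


r = d / 2 = 209 / 2 = 104.5 mm
I = pi * r^4 / 4 = pi * 104.5^4 / 4
= 93660191.87 mm^4

93660191.87 mm^4


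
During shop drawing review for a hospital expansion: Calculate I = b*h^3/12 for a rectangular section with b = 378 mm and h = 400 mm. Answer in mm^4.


I = b * h^3 / 12
= 378 * 400^3 / 12
= 378 * 64000000 / 12
= 2016000000.0 mm^4

2016000000.0 mm^4


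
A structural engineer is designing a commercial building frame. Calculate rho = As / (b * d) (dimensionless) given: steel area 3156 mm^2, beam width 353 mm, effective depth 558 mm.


rho = As / (b * d)
= 3156 / (353 * 558)
= 3156 / 196974
= 0.016022 (dimensionless)

0.016022 (dimensionless)


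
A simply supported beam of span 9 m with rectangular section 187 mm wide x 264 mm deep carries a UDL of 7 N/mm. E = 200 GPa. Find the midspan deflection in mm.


I = 187 * 264^3 / 12 = 286729344.0 mm^4
L = 9000.0 mm, w = 7 N/mm, E = 200000.0 MPa
delta = 5 * w * L^4 / (384 * E * I)
= 5 * 7 * 9000.0^4 / (384 * 200000.0 * 286729344.0)
= 10.4281 mm

10.4281 mm


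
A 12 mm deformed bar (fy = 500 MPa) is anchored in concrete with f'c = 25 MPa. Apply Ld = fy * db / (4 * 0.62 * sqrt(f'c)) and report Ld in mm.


Ld = (fy * db) / (4 * 0.62 * sqrt(f'c))
= (500 * 12) / (4 * 0.62 * sqrt(25))
= 6000 / 12.4
= 483.87 mm

483.87 mm


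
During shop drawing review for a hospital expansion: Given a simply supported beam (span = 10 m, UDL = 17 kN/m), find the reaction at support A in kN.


Total load = w * L = 17 * 10 = 170 kN
By symmetry, each reaction R = total / 2 = 170 / 2 = 85.0 kN

85.0 kN


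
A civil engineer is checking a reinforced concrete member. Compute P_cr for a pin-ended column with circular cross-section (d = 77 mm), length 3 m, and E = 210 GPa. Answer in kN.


I = pi * d^4 / 64 = 1725570.86 mm^4
L = 3000.0 mm
P_cr = pi^2 * E * I / L^2
= 9.8696 * 210000.0 * 1725570.86 / 3000.0^2
= 397383.04 N = 397.383 kN

397.383 kN


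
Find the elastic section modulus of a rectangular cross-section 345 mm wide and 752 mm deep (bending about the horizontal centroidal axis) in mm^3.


S = b * h^2 / 6
= 345 * 752^2 / 6
= 345 * 565504 / 6
= 32516480.0 mm^3

32516480.0 mm^3


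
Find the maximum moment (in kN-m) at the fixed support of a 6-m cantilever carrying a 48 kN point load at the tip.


For a cantilever with a point load at the free end:
M_max = P * L = 48 * 6 = 288 kN-m

288 kN-m


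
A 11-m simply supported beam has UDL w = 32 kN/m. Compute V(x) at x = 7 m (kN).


R_A = w * L / 2 = 32 * 11 / 2 = 176.0 kN
V(x) = R_A - w * x = 176.0 - 32 * 7
= -48.0 kN

-48.0 kN


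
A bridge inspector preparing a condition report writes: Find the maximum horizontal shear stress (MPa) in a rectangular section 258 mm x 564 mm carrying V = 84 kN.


A = b * h = 258 * 564 = 145512 mm^2
V = 84 kN = 84000.0 N
tau_max = 1.5 * V / A = 1.5 * 84000.0 / 145512
= 0.8659 MPa

0.8659 MPa


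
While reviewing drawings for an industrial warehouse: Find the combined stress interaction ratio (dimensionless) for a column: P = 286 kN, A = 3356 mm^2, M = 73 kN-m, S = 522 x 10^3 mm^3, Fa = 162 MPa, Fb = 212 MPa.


f_a = P / A = 286000.0 / 3356 = 85.2205 MPa
f_b = M / S = 73000000.0 / 522000.0 = 139.8467 MPa
Ratio = f_a / Fa + f_b / Fb
= 85.2205 / 162 + 139.8467 / 212
= 1.1857 (dimensionless)

1.1857 (dimensionless)


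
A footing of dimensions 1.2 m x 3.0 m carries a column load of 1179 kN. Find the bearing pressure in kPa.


A = 1.2 * 3.0 = 3.6 m^2
q = P / A = 1179 / 3.6
= 327.5 kPa

327.5 kPa


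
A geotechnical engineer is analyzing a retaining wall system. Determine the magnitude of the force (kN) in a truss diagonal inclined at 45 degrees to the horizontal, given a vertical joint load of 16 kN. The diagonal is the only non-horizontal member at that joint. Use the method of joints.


At the joint, only the diagonal has a vertical component, so vertical equilibrium gives:
F * sin(45) = 16
F = 16 / sin(45)
= 16 / 0.707107
= 22.63 kN

22.63 kN


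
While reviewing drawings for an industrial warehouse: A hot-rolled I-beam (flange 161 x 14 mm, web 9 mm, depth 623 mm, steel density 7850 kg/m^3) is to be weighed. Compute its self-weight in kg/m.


A_flanges = 2 * 161 * 14 = 4508 mm^2
A_web = (623 - 2 * 14) * 9 = 5355 mm^2
A_total = 4508 + 5355 = 9863 mm^2 = 0.009863 m^2
Weight = rho * A = 7850 * 0.009863 = 77.4245 kg/m

77.4245 kg/m


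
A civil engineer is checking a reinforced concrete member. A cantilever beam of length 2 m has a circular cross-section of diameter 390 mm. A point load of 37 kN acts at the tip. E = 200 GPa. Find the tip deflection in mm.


I = pi * d^4 / 64 = pi * 390^4 / 64 = 1135607695.33 mm^4
L = 2000.0 mm, P = 37000.0 N, E = 200000.0 MPa
delta = P * L^3 / (3 * E * I)
= 37000.0 * 2000.0^3 / (3 * 200000.0 * 1135607695.33)
= 0.4344 mm

0.4344 mm


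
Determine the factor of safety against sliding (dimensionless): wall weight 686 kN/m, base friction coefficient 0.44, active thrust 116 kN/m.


Resisting force = mu * W = 0.44 * 686 = 301.84 kN/m
FOS = Resisting / Driving = 301.84 / 116
= 2.6021 (dimensionless)

2.6021 (dimensionless)


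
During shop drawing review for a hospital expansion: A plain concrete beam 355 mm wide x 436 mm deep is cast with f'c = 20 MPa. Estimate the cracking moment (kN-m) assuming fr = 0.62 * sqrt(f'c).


fr = 0.62 * sqrt(20) = 0.62 * 4.4721 = 2.7727 MPa
I = 355 * 436^3 / 12 = 2451921573.33 mm^4
y_t = 218.0 mm
M_cr = fr * I / y_t = 2.7727 * 2451921573.33 / 218.0 N-mm
= 31.1858 kN-m

31.1858 kN-m


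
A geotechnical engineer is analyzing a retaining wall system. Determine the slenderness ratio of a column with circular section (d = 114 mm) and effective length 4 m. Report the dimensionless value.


Radius of gyration r = d / 4 = 114 / 4 = 28.5 mm
L_eff = 4000.0 mm
Slenderness ratio = L / r = 4000.0 / 28.5 = 140.35 (dimensionless)

140.35 (dimensionless)


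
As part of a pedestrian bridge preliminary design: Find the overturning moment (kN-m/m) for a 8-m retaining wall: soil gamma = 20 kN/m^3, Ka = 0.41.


Pa = 0.5 * Ka * gamma * H^2
= 0.5 * 0.41 * 20 * 8^2
= 262.4 kN/m
Arm = H / 3 = 8 / 3 = 2.6667 m
Mo = Pa * arm = Pa * H / 3 = 262.4 * 8 / 3 = 699.7333 kN-m/m

699.7333 kN-m/m
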